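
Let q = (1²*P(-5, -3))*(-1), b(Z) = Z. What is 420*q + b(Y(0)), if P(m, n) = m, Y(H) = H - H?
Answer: 2100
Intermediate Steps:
Y(H) = 0
q = 5 (q = (1²*(-5))*(-1) = (1*(-5))*(-1) = -5*(-1) = 5)
420*q + b(Y(0)) = 420*5 + 0 = 2100 + 0 = 2100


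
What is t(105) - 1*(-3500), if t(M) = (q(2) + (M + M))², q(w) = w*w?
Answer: 49296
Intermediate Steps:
q(w) = w²
t(M) = (4 + 2*M)² (t(M) = (2² + (M + M))² = (4 + 2*M)²)
t(105) - 1*(-3500) = 4*(2 + 105)² - 1*(-3500) = 4*107² + 3500 = 4*11449 + 3500 = 45796 + 3500 = 49296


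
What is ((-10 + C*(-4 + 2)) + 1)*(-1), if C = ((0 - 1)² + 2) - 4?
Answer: 7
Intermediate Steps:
C = -1 (C = ((-1)² + 2) - 4 = (1 + 2) - 4 = 3 - 4 = -1)
((-10 + C*(-4 + 2)) + 1)*(-1) = ((-10 - (-4 + 2)) + 1)*(-1) = ((-10 - 1*(-2)) + 1)*(-1) = ((-10 + 2) + 1)*(-1) = (-8 + 1)*(-1) = -7*(-1) = 7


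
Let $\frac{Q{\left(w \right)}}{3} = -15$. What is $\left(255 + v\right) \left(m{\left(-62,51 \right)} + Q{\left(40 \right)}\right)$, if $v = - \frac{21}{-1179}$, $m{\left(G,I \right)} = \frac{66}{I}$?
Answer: $- \frac{74464946}{6681} \approx -11146.0$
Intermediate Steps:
$v = \frac{7}{393}$ ($v = \left(-21\right) \left(- \frac{1}{1179}\right) = \frac{7}{393} \approx 0.017812$)
$Q{\left(w \right)} = -45$ ($Q{\left(w \right)} = 3 \left(-15\right) = -45$)
$\left(255 + v\right) \left(m{\left(-62,51 \right)} + Q{\left(40 \right)}\right) = \left(255 + \frac{7}{393}\right) \left(\frac{66}{51} - 45\right) = \frac{100222 \left(66 \cdot \frac{1}{51} - 45\right)}{393} = \frac{100222 \left(\frac{22}{17} - 45\right)}{393} = \frac{100222}{393} \left(- \frac{743}{17}\right) = - \frac{74464946}{6681}$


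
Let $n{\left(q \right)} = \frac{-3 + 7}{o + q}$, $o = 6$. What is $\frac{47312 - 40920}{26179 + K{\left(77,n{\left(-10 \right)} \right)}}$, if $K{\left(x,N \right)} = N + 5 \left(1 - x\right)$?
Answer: $\frac{3196}{12899} \approx 0.24777$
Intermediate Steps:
$n{\left(q \right)} = \frac{4}{6 + q}$ ($n{\left(q \right)} = \frac{-3 + 7}{6 + q} = \frac{4}{6 + q}$)
$K{\left(x,N \right)} = 5 + N - 5 x$ ($K{\left(x,N \right)} = N - \left(-5 + 5 x\right) = 5 + N - 5 x$)
$\frac{47312 - 40920}{26179 + K{\left(77,n{\left(-10 \right)} \right)}} = \frac{47312 - 40920}{26179 + \left(5 + \frac{4}{6 - 10} - 385\right)} = \frac{6392}{26179 + \left(5 + \frac{4}{-4} - 385\right)} = \frac{6392}{26179 + \left(5 + 4 \left(- \frac{1}{4}\right) - 385\right)} = \frac{6392}{26179 - 381} = \frac{6392}{25798} = 6392 \cdot \frac{1}{25798} = \frac{3196}{12899}$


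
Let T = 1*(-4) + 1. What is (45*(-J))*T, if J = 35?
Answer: 4725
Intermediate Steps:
T = -3 (T = -4 + 1 = -3)
(45*(-J))*T = (45*(-1*35))*(-3) = (45*(-35))*(-3) = -1575*(-3) = 4725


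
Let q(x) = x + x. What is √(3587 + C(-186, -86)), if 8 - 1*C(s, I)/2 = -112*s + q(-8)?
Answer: I*√38029 ≈ 195.01*I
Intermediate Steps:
q(x) = 2*x
C(s, I) = 48 + 224*s (C(s, I) = 16 - 2*(-112*s + 2*(-8)) = 16 - 2*(-112*s - 16) = 16 - 2*(-16 - 112*s) = 16 + (32 + 224*s) = 48 + 224*s)
√(3587 + C(-186, -86)) = √(3587 + (48 + 224*(-186))) = √(3587 + (48 - 41664)) = √(3587 - 41616) = √(-38029) = I*√38029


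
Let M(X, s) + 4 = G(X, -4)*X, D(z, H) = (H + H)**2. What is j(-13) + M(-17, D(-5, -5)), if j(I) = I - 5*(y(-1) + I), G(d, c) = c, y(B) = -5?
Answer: 141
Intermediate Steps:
D(z, H) = 4*H**2 (D(z, H) = (2*H)**2 = 4*H**2)
M(X, s) = -4 - 4*X
j(I) = 25 - 4*I (j(I) = I - 5*(-5 + I) = I + (25 - 5*I) = 25 - 4*I)
j(-13) + M(-17, D(-5, -5)) = (25 - 4*(-13)) + (-4 - 4*(-17)) = (25 + 52) + (-4 + 68) = 77 + 64 = 141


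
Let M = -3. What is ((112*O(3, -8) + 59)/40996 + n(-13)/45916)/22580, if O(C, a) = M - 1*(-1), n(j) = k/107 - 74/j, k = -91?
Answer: -256557567/1478075464487752 ≈ -1.7358e-7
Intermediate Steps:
n(j) = -91/107 - 74/j
O(C, a) = -2 (O(C, a) = -3 - 1*(-1) = -3 + 1 = -2)
((112*O(3, -8) + 59)/40996 + n(-13)/45916)/22580 = ((112*(-2) + 59)/40996 + (-91/107 - 74/(-13))/45916)/22580 = ((-224 + 59)*(1/40996) + (-91/107 - 74*(-1/13))*(1/45916))*(1/22580) = (-165*1/40996 + (-91/107 + 74/13)*(1/45916))*(1/22580) = (-165/40996 + (6735/1391)*(1/45916))*(1/22580) = (-165/40996 + 6735/63869156)*(1/22580) = -1282787835/327297489922*1/22580 = -256557567/1478075464487752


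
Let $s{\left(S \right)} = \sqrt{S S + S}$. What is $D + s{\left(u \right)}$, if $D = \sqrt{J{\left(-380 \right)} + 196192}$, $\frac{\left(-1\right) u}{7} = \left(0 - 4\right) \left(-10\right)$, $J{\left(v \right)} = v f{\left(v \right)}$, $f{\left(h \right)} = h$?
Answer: $4 \sqrt{21287} + 6 \sqrt{2170} \approx 863.1$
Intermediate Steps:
$J{\left(v \right)} = v^{2}$ ($J{\left(v \right)} = v v = v^{2}$)
$u = -280$ ($u = - 7 \left(0 - 4\right) \left(-10\right) = - 7 \left(\left(-4\right) \left(-10\right)\right) = \left(-7\right) 40 = -280$)
$s{\left(S \right)} = \sqrt{S + S^{2}}$ ($s{\left(S \right)} = \sqrt{S^{2} + S} = \sqrt{S + S^{2}}$)
$D = 4 \sqrt{21287}$ ($D = \sqrt{\left(-380\right)^{2} + 196192} = \sqrt{144400 + 196192} = \sqrt{340592} = 4 \sqrt{21287} \approx 583.6$)
$D + s{\left(u \right)} = 4 \sqrt{21287} + \sqrt{- 280 \left(1 - 280\right)} = 4 \sqrt{21287} + \sqrt{\left(-280\right) \left(-279\right)} = 4 \sqrt{21287} + \sqrt{78120} = 4 \sqrt{21287} + 6 \sqrt{2170}$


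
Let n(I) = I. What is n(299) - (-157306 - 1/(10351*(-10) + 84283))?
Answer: 3030271334/19227 ≈ 1.5761e+5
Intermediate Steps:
n(299) - (-157306 - 1/(10351*(-10) + 84283)) = 299 - (-157306 - 1/(10351*(-10) + 84283)) = 299 - (-157306 - 1/(-103510 + 84283)) = 299 - (-157306 - 1/(-19227)) = 299 - (-157306 - 1*(-1/19227)) = 299 - (-157306 + 1/19227) = 299 - 1*(-3024522461/19227) = 299 + 3024522461/19227 = 3030271334/19227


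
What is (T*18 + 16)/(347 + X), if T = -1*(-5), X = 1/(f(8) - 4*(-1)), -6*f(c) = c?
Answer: 848/2779 ≈ 0.30515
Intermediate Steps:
f(c) = -c/6
X = 3/8 (X = 1/(-1/6*8 - 4*(-1)) = 1/(-4/3 + 4) = 1/(8/3) = 3/8 ≈ 0.37500)
T = 5
(T*18 + 16)/(347 + X) = (5*18 + 16)/(347 + 3/8) = (90 + 16)/(2779/8) = 106*(8/2779) = 848/2779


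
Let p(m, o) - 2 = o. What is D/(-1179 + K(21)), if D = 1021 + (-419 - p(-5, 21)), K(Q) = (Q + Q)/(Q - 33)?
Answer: -1158/2365 ≈ -0.48964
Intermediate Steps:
p(m, o) = 2 + o
K(Q) = 2*Q/(-33 + Q) (K(Q) = (2*Q)/(-33 + Q) = 2*Q/(-33 + Q))
D = 579 (D = 1021 + (-419 - (2 + 21)) = 1021 + (-419 - 1*23) = 1021 + (-419 - 23) = 1021 - 442 = 579)
D/(-1179 + K(21)) = 579/(-1179 + 2*21/(-33 + 21)) = 579/(-1179 + 2*21/(-12)) = 579/(-1179 + 2*21*(-1/12)) = 579/(-1179 - 7/2) = 579/(-2365/2) = -2/2365*579 = -1158/2365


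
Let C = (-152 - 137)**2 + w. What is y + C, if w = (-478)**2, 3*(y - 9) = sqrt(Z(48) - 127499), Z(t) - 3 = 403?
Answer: 312014 + I*sqrt(127093)/3 ≈ 3.1201e+5 + 118.83*I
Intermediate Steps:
Z(t) = 406 (Z(t) = 3 + 403 = 406)
y = 9 + I*sqrt(127093)/3 (y = 9 + sqrt(406 - 127499)/3 = 9 + sqrt(-127093)/3 = 9 + (I*sqrt(127093))/3 = 9 + I*sqrt(127093)/3 ≈ 9.0 + 118.83*I)
w = 228484
C = 312005 (C = (-152 - 137)**2 + 228484 = (-289)**2 + 228484 = 83521 + 228484 = 312005)
y + C = (9 + I*sqrt(127093)/3) + 312005 = 312014 + I*sqrt(127093)/3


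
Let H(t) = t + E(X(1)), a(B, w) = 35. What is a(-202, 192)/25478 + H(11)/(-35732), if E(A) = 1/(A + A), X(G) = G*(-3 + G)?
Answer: 1953463/1820759792 ≈ 0.0010729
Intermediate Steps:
E(A) = 1/(2*A)
H(t) = -1/4 + t (H(t) = t + 1/(2*((1*(-3 + 1)))) = t + 1/(2*((1*(-2)))) = t + (1/2)/(-2) = t + (1/2)*(-1/2) = t - 1/4 = -1/4 + t)
a(-202, 192)/25478 + H(11)/(-35732) = 35/25478 + (-1/4 + 11)/(-35732) = 35*(1/25478) + (43/4)*(-1/35732) = 35/25478 - 43/142928 = 1953463/1820759792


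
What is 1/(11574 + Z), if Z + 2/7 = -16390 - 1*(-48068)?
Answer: 7/302762 ≈ 2.3120e-5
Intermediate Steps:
Z = 221744/7 (Z = -2/7 + (-16390 - 1*(-48068)) = -2/7 + (-16390 + 48068) = -2/7 + 31678 = 221744/7 ≈ 31678.)
1/(11574 + Z) = 1/(11574 + 221744/7) = 1/(302762/7) = 7/302762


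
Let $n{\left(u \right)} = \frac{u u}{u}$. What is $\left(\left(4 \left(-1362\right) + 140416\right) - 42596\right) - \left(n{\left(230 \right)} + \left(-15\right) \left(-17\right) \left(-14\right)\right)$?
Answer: $95712$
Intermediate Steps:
$n{\left(u \right)} = u$ ($n{\left(u \right)} = \frac{u^{2}}{u} = u$)
$\left(\left(4 \left(-1362\right) + 140416\right) - 42596\right) - \left(n{\left(230 \right)} + \left(-15\right) \left(-17\right) \left(-14\right)\right) = \left(\left(4 \left(-1362\right) + 140416\right) - 42596\right) - \left(230 + \left(-15\right) \left(-17\right) \left(-14\right)\right) = \left(\left(-5448 + 140416\right) - 42596\right) - \left(230 + 255 \left(-14\right)\right) = \left(134968 - 42596\right) - \left(230 - 3570\right) = 92372 - -3340 = 92372 + 3340 = 95712$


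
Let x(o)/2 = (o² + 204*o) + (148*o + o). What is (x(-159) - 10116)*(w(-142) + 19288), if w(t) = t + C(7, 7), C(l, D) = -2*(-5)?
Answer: -1375554048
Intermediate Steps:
C(l, D) = 10
w(t) = 10 + t (w(t) = t + 10 = 10 + t)
x(o) = 2*o² + 706*o (x(o) = 2*((o² + 204*o) + (148*o + o)) = 2*((o² + 204*o) + 149*o) = 2*(o² + 353*o) = 2*o² + 706*o)
(x(-159) - 10116)*(w(-142) + 19288) = (2*(-159)*(353 - 159) - 10116)*((10 - 142) + 19288) = (2*(-159)*194 - 10116)*(-132 + 19288) = (-61692 - 10116)*19156 = -71808*19156 = -1375554048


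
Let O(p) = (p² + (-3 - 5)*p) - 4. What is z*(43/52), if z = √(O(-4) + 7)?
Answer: 43*√51/52 ≈ 5.9054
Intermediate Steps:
O(p) = -4 + p² - 8*p (O(p) = (p² - 8*p) - 4 = -4 + p² - 8*p)
z = √51 (z = √((-4 + (-4)² - 8*(-4)) + 7) = √((-4 + 16 + 32) + 7) = √(44 + 7) = √51 ≈ 7.1414)
z*(43/52) = √51*(43/52) = 43*√51/52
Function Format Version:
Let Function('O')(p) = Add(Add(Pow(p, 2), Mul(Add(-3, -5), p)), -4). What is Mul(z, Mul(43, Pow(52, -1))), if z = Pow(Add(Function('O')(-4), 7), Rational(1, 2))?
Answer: Mul(Rational(43, 52), Pow(51, Rational(1, 2))) ≈ 5.9054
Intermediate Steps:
Function('O')(p) = Add(-4, Pow(p, 2), Mul(-8, p)) (Function('O')(p) = Add(Add(Pow(p, 2), Mul(-8, p)), -4) = Add(-4, Pow(p, 2), Mul(-8, p)))
z = Pow(51, Rational(1, 2)) (z = Pow(Add(Add(-4, Pow(-4, 2), Mul(-8, -4)), 7), Rational(1, 2)) = Pow(Add(Add(-4, 16, 32), 7), Rational(1, 2)) = Pow(Add(44, 7), Rational(1, 2)) = Pow(51, Rational(1, 2)) ≈ 7.1414)
Mul(z, Mul(43, Pow(52, -1))) = Mul(Pow(51, Rational(1, 2)), Mul(43, Pow(52, -1))) = Mul(Pow(51, Rational(1, 2)), Mul(43, Rational(1, 52))) = Mul(Pow(51, Rational(1, 2)), Rational(43, 52)) = Mul(Rational(43, 52), Pow(51, Rational(1, 2)))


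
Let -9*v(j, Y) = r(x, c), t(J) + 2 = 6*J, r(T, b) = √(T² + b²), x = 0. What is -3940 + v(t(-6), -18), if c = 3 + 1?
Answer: -35464/9 ≈ -3940.4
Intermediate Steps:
c = 4
t(J) = -2 + 6*J
v(j, Y) = -4/9 (v(j, Y) = -√(0² + 4²)/9 = -√(0 + 16)/9 = -√16/9 = -⅑*4 = -4/9)
-3940 + v(t(-6), -18) = -3940 - 4/9 = -35464/9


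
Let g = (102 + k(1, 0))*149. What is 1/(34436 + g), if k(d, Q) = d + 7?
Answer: 1/50826 ≈ 1.9675e-5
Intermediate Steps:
k(d, Q) = 7 + d
g = 16390 (g = (102 + (7 + 1))*149 = (102 + 8)*149 = 110*149 = 16390)
1/(34436 + g) = 1/(34436 + 16390) = 1/50826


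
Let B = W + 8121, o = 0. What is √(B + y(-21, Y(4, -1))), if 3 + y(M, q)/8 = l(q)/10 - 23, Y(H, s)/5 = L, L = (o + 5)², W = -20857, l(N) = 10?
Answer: 14*I*√66 ≈ 113.74*I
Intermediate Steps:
L = 25 (L = (0 + 5)² = 5² = 25)
Y(H, s) = 125 (Y(H, s) = 5*25 = 125)
y(M, q) = -200 (y(M, q) = -24 + 8*(10/10 - 23) = -24 + 8*(10*(⅒) - 23) = -24 + 8*(1 - 23) = -24 + 8*(-22) = -24 - 176 = -200)
B = -12736 (B = -20857 + 8121 = -12736)
√(B + y(-21, Y(4, -1))) = √(-12736 - 200) = √(-12936) = 14*I*√66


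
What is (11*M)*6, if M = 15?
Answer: 990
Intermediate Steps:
(11*M)*6 = (11*15)*6 = 165*6 = 990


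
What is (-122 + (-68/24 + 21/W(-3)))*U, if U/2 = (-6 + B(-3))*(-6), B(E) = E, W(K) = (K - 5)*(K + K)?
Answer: -53739/4 ≈ -13435.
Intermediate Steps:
W(K) = 2*K*(-5 + K) (W(K) = (-5 + K)*(2*K) = 2*K*(-5 + K))
U = 108 (U = 2*((-6 - 3)*(-6)) = 2*(-9*(-6)) = 2*54 = 108)
(-122 + (-68/24 + 21/W(-3)))*U = (-122 + (-68/24 + 21/((2*(-3)*(-5 - 3)))))*108 = (-122 + (-68*1/24 + 21/((2*(-3)*(-8)))))*108 = (-122 + (-17/6 + 21/48))*108 = (-122 + (-17/6 + 21*(1/48)))*108 = (-122 + (-17/6 + 7/16))*108 = (-122 - 115/48)*108 = -5971/48*108 = -53739/4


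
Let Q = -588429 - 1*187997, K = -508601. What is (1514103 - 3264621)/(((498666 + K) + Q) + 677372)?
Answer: 1750518/108989 ≈ 16.061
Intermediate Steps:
Q = -776426 (Q = -588429 - 187997 = -776426)
(1514103 - 3264621)/(((498666 + K) + Q) + 677372) = (1514103 - 3264621)/(((498666 - 508601) - 776426) + 677372) = -1750518/((-9935 - 776426) + 677372) = -1750518/(-786361 + 677372) = -1750518/(-108989) = -1750518*(-1/108989) = 1750518/108989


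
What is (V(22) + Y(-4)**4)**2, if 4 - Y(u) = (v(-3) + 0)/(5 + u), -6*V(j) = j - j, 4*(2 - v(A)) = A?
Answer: 390625/65536 ≈ 5.9605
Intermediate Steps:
v(A) = 2 - A/4
V(j) = 0 (V(j) = -(j - j)/6 = -1/6*0 = 0)
Y(u) = 4 - 11/(4*(5 + u)) (Y(u) = 4 - ((2 - 1/4*(-3)) + 0)/(5 + u) = 4 - ((2 + 3/4) + 0)/(5 + u) = 4 - (11/4 + 0)/(5 + u) = 4 - 11/(4*(5 + u)))
(V(22) + Y(-4)**4)**2 = (0 + ((69 + 16*(-4))/(4*(5 - 4)))**4)**2 = (0 + ((1/4)*(69 - 64)/1)**4)**2 = (0 + ((1/4)*1*5)**4)**2 = (0 + (5/4)**4)**2 = (0 + 625/256)**2 = (625/256)**2 = 390625/65536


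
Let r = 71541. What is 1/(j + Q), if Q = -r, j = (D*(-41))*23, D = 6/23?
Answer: -1/71787 ≈ -1.3930e-5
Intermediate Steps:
D = 6/23 (D = 6*(1/23) = 6/23 ≈ 0.26087)
j = -246 (j = ((6/23)*(-41))*23 = -246/23*23 = -246)
Q = -71541 (Q = -1*71541 = -71541)
1/(j + Q) = 1/(-246 - 71541) = 1/(-71787) = -1/71787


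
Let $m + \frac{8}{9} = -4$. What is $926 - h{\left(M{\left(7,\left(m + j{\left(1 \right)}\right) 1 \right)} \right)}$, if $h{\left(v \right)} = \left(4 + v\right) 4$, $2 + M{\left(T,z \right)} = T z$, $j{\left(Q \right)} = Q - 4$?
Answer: $\frac{10250}{9} \approx 1138.9$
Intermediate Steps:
$j{\left(Q \right)} = -4 + Q$
$m = - \frac{44}{9}$ ($m = - \frac{8}{9} - 4 = - \frac{44}{9} \approx -4.8889$)
$M{\left(T,z \right)} = -2 + T z$
$h{\left(v \right)} = 16 + 4 v$
$926 - h{\left(M{\left(7,\left(m + j{\left(1 \right)}\right) 1 \right)} \right)} = 926 - \left(16 + 4 \left(-2 + 7 \left(- \frac{44}{9} + \left(-4 + 1\right)\right) 1\right)\right) = 926 - \left(16 + 4 \left(-2 + 7 \left(- \frac{44}{9} - 3\right) 1\right)\right) = 926 - \left(16 + 4 \left(-2 + 7 \left(\left(- \frac{71}{9}\right) 1\right)\right)\right) = 926 - \left(16 + 4 \left(-2 + 7 \left(- \frac{71}{9}\right)\right)\right) = 926 - \left(16 + 4 \left(-2 - \frac{497}{9}\right)\right) = 926 - \left(16 + 4 \left(- \frac{515}{9}\right)\right) = 926 - \left(16 - \frac{2060}{9}\right) = 926 - - \frac{1916}{9} = 926 + \frac{1916}{9} = \frac{10250}{9}$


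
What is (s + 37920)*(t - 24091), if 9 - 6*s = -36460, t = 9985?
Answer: -620638139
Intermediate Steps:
s = 36469/6 (s = 3/2 - 1/6*(-36460) = 3/2 + 18230/3 = 36469/6 ≈ 6078.2)
(s + 37920)*(t - 24091) = (36469/6 + 37920)*(9985 - 24091) = (263989/6)*(-14106) = -620638139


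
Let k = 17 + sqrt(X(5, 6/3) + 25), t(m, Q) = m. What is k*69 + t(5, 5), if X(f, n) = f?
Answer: 1178 + 69*sqrt(30) ≈ 1555.9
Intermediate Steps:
k = 17 + sqrt(30) (k = 17 + sqrt(5 + 25) = 17 + sqrt(30) ≈ 22.477)
k*69 + t(5, 5) = (17 + sqrt(30))*69 + 5 = (1173 + 69*sqrt(30)) + 5 = 1178 + 69*sqrt(30)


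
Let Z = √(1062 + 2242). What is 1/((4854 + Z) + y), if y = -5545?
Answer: -691/474177 - 2*√826/474177 ≈ -0.0015785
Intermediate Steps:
Z = 2*√826 (Z = √3304 = 2*√826 ≈ 57.480)
1/((4854 + Z) + y) = 1/((4854 + 2*√826) - 5545) = 1/(-691 + 2*√826)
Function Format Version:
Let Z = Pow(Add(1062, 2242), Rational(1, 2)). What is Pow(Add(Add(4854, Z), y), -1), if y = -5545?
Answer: Add(Rational(-691, 474177), Mul(Rational(-2, 474177), Pow(826, Rational(1, 2)))) ≈ -0.0015785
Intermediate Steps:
Z = Mul(2, Pow(826, Rational(1, 2))) (Z = Pow(3304, Rational(1, 2)) = Mul(2, Pow(826, Rational(1, 2))) ≈ 57.480)
Pow(Add(Add(4854, Z), y), -1) = Pow(Add(Add(4854, Mul(2, Pow(826, Rational(1, 2)))), -5545), -1) = Pow(Add(-691, Mul(2, Pow(826, Rational(1, 2)))), -1)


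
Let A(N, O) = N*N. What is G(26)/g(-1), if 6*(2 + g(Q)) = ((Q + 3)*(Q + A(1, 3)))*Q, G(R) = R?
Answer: -13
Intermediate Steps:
A(N, O) = N²
g(Q) = -2 + Q*(1 + Q)*(3 + Q)/6 (g(Q) = -2 + (((Q + 3)*(Q + 1²))*Q)/6 = -2 + (((3 + Q)*(Q + 1))*Q)/6 = -2 + (((3 + Q)*(1 + Q))*Q)/6 = -2 + (((1 + Q)*(3 + Q))*Q)/6 = -2 + (Q*(1 + Q)*(3 + Q))/6 = -2 + Q*(1 + Q)*(3 + Q)/6)
G(26)/g(-1) = 26/(-2 + (½)*(-1) + (⅙)*(-1)³ + (⅔)*(-1)²) = 26/(-2 - ½ + (⅙)*(-1) + (⅔)*1) = 26/(-2 - ½ - ⅙ + ⅔) = 26/(-2) = 26*(-½) = -13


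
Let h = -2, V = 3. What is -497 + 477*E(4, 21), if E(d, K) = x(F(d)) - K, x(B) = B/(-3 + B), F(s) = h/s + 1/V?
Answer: -199289/19 ≈ -10489.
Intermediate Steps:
F(s) = 1/3 - 2/s (F(s) = -2/s + 1/3 = 1/3 - 2/s)
x(B) = B/(-3 + B)
E(d, K) = -K + (-6 + d)/(3*d*(-3 + (-6 + d)/(3*d))) (E(d, K) = ((-6 + d)/(3*d))/(-3 + (-6 + d)/(3*d)) - K = (-6 + d)/(3*d*(-3 + (-6 + d)/(3*d))) - K = -K + (-6 + d)/(3*d*(-3 + (-6 + d)/(3*d))))
-497 + 477*E(4, 21) = -497 + 477*((6 - 1*4 - 6*21 - 8*21*4)/(2*(3 + 4*4))) = -497 + 477*((6 - 4 - 126 - 672)/(2*(3 + 16))) = -497 + 477*((1/2)*(-796)/19) = -497 + 477*((1/2)*(1/19)*(-796)) = -497 + 477*(-398/19) = -497 - 189846/19 = -199289/19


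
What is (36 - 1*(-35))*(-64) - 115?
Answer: -4659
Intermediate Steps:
(36 - 1*(-35))*(-64) - 115 = (36 + 35)*(-64) - 115 = 71*(-64) - 115 = -4544 - 115 = -4659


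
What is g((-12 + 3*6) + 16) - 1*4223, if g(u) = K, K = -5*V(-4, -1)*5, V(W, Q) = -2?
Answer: -4173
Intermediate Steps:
K = 50 (K = -5*(-2)*5 = 10*5 = 50)
g(u) = 50
g((-12 + 3*6) + 16) - 1*4223 = 50 - 1*4223 = 50 - 4223 = -4173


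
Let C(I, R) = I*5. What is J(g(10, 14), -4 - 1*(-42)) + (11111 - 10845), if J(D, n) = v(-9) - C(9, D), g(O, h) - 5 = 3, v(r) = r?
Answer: 212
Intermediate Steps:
C(I, R) = 5*I
g(O, h) = 8 (g(O, h) = 5 + 3 = 8)
J(D, n) = -54 (J(D, n) = -9 - 5*9 = -9 - 1*45 = -9 - 45 = -54)
J(g(10, 14), -4 - 1*(-42)) + (11111 - 10845) = -54 + (11111 - 10845) = -54 + 266 = 212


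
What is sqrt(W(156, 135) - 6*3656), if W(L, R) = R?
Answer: 13*I*sqrt(129) ≈ 147.65*I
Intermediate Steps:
sqrt(W(156, 135) - 6*3656) = sqrt(135 - 6*3656) = sqrt(135 - 21936) = sqrt(-21801) = 13*I*sqrt(129)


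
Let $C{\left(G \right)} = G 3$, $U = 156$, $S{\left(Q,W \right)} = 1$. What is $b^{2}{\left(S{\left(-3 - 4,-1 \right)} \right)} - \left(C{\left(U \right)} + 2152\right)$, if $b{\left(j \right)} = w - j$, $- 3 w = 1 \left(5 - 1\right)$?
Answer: $- \frac{23531}{9} \approx -2614.6$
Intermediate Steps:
$C{\left(G \right)} = 3 G$
$w = - \frac{4}{3}$ ($w = - \frac{1 \left(5 - 1\right)}{3} = - \frac{1 \cdot 4}{3} = \left(- \frac{1}{3}\right) 4 = - \frac{4}{3} \approx -1.3333$)
$b{\left(j \right)} = - \frac{4}{3} - j$
$b^{2}{\left(S{\left(-3 - 4,-1 \right)} \right)} - \left(C{\left(U \right)} + 2152\right) = \left(- \frac{4}{3} - 1\right)^{2} - \left(3 \cdot 156 + 2152\right) = \left(- \frac{4}{3} - 1\right)^{2} - \left(468 + 2152\right) = \left(- \frac{7}{3}\right)^{2} - 2620 = \frac{49}{9} - 2620 = - \frac{23531}{9}$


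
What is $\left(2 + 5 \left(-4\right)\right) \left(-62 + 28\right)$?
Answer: $612$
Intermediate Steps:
$\left(2 + 5 \left(-4\right)\right) \left(-62 + 28\right) = \left(2 - 20\right) \left(-34\right) = \left(-18\right) \left(-34\right) = 612$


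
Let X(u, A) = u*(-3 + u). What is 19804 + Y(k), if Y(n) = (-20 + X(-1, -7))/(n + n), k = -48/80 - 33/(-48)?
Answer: 137988/7 ≈ 19713.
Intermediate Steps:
k = 7/80 (k = -48*1/80 - 33*(-1/48) = -⅗ + 11/16 = 7/80 ≈ 0.087500)
Y(n) = -8/n (Y(n) = (-20 - (-3 - 1))/(n + n) = (-20 - 1*(-4))/((2*n)) = (-20 + 4)*(1/(2*n)) = -8/n)
19804 + Y(k) = 19804 - 8/7/80 = 19804 - 8*80/7 = 19804 - 640/7 = 137988/7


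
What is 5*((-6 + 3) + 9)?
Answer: 30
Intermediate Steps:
5*((-6 + 3) + 9) = 5*(-3 + 9) = 5*6 = 30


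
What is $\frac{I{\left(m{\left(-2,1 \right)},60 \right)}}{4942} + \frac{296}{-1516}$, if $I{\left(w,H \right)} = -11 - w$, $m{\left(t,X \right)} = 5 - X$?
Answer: $- \frac{371393}{1873018} \approx -0.19829$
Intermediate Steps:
$\frac{I{\left(m{\left(-2,1 \right)},60 \right)}}{4942} + \frac{296}{-1516} = \frac{-11 - \left(5 - 1\right)}{4942} + \frac{296}{-1516} = \left(-11 - \left(5 - 1\right)\right) \frac{1}{4942} + 296 \left(- \frac{1}{1516}\right) = \left(-11 - 4\right) \frac{1}{4942} - \frac{74}{379} = \left(-15\right) \frac{1}{4942} - \frac{74}{379} = - \frac{15}{4942} - \frac{74}{379} = - \frac{371393}{1873018}$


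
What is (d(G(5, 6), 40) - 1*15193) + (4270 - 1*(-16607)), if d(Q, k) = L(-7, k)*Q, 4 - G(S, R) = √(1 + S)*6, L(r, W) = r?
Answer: 5656 + 42*√6 ≈ 5758.9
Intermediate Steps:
G(S, R) = 4 - 6*√(1 + S) (G(S, R) = 4 - √(1 + S)*6 = 4 - 6*√(1 + S))
d(Q, k) = -7*Q
(d(G(5, 6), 40) - 1*15193) + (4270 - 1*(-16607)) = (-7*(4 - 6*√(1 + 5)) - 1*15193) + (4270 - 1*(-16607)) = (-7*(4 - 6*√6) - 15193) + (4270 + 16607) = ((-28 + 42*√6) - 15193) + 20877 = (-15221 + 42*√6) + 20877 = 5656 + 42*√6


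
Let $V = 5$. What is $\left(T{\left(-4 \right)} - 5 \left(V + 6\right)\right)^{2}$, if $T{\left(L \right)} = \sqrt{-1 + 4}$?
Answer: $\left(-55 + \sqrt{3}\right)^{2} \approx 2837.5$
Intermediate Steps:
$T{\left(L \right)} = \sqrt{3}$
$\left(T{\left(-4 \right)} - 5 \left(V + 6\right)\right)^{2} = \left(\sqrt{3} - 5 \left(5 + 6\right)\right)^{2} = \left(\sqrt{3} - 55\right)^{2} = \left(-55 + \sqrt{3}\right)^{2}$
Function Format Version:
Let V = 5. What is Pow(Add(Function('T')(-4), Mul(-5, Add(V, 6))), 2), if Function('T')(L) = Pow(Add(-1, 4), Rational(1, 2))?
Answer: Pow(Add(-55, Pow(3, Rational(1, 2))), 2) ≈ 2837.5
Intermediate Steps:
Function('T')(L) = Pow(3, Rational(1, 2))
Pow(Add(Function('T')(-4), Mul(-5, Add(V, 6))), 2) = Pow(Add(Pow(3, Rational(1, 2)), Mul(-5, Add(5, 6))), 2) = Pow(Add(Pow(3, Rational(1, 2)), Mul(-5, 11)), 2) = Pow(Add(Pow(3, Rational(1, 2)), -55), 2) = Pow(Add(-55, Pow(3, Rational(1, 2))), 2)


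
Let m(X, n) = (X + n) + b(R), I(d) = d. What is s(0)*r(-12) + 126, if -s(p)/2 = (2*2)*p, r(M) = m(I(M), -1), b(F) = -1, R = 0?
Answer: 126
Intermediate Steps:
m(X, n) = -1 + X + n (m(X, n) = (X + n) - 1 = -1 + X + n)
r(M) = -2 + M (r(M) = -1 + M - 1 = -2 + M)
s(p) = -8*p (s(p) = -2*2*2*p = -8*p)
s(0)*r(-12) + 126 = (-8*0)*(-2 - 12) + 126 = 0*(-14) + 126 = 0 + 126 = 126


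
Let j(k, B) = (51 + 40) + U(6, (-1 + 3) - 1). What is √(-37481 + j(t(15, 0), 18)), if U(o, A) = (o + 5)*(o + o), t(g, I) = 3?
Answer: I*√37258 ≈ 193.02*I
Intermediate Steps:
U(o, A) = 2*o*(5 + o) (U(o, A) = (5 + o)*(2*o) = 2*o*(5 + o))
j(k, B) = 223 (j(k, B) = (51 + 40) + 2*6*(5 + 6) = 91 + 2*6*11 = 91 + 132 = 223)
√(-37481 + j(t(15, 0), 18)) = √(-37481 + 223) = √(-37258) = I*√37258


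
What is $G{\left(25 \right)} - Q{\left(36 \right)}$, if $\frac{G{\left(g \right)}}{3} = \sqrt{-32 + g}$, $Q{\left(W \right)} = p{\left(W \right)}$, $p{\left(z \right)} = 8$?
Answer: $-8 + 3 i \sqrt{7} \approx -8.0 + 7.9373 i$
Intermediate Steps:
$Q{\left(W \right)} = 8$
$G{\left(g \right)} = 3 \sqrt{-32 + g}$
$G{\left(25 \right)} - Q{\left(36 \right)} = 3 \sqrt{-32 + 25} - 8 = 3 \sqrt{-7} - 8 = 3 i \sqrt{7} - 8 = -8 + 3 i \sqrt{7}$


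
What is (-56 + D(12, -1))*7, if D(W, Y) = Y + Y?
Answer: -406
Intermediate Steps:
D(W, Y) = 2*Y
(-56 + D(12, -1))*7 = (-56 + 2*(-1))*7 = (-56 - 2)*7 = -58*7 = -406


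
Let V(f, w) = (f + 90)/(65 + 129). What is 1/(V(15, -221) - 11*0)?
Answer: 194/105 ≈ 1.8476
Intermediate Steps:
V(f, w) = 45/97 + f/194 (V(f, w) = (90 + f)/194 = (90 + f)*(1/194) = 45/97 + f/194)
1/(V(15, -221) - 11*0) = 1/((45/97 + (1/194)*15) - 11*0) = 1/((45/97 + 15/194) + 0) = 1/(105/194 + 0) = 1/(105/194) = 194/105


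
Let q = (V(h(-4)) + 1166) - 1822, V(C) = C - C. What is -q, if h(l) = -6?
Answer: 656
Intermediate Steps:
V(C) = 0
q = -656 (q = (0 + 1166) - 1822 = 1166 - 1822 = -656)
-q = -1*(-656) = 656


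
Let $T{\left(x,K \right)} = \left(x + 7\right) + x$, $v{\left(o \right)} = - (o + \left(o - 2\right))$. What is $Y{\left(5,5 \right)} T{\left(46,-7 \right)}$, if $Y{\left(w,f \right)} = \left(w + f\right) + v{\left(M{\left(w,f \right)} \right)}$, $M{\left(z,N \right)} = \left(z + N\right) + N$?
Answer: $-1782$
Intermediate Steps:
$M{\left(z,N \right)} = z + 2 N$ ($M{\left(z,N \right)} = \left(N + z\right) + N = z + 2 N$)
$v{\left(o \right)} = 2 - 2 o$ ($v{\left(o \right)} = - (o + \left(o - 2\right)) = - (o + \left(-2 + o\right)) = - (-2 + 2 o) = 2 - 2 o$)
$Y{\left(w,f \right)} = 2 - w - 3 f$ ($Y{\left(w,f \right)} = \left(w + f\right) - \left(-2 + 2 \left(w + 2 f\right)\right) = \left(f + w\right) - \left(-2 + 2 w + 4 f\right) = 2 - w - 3 f$)
$T{\left(x,K \right)} = 7 + 2 x$ ($T{\left(x,K \right)} = \left(7 + x\right) + x = 7 + 2 x$)
$Y{\left(5,5 \right)} T{\left(46,-7 \right)} = \left(2 - 5 - 15\right) \left(7 + 2 \cdot 46\right) = \left(2 - 5 - 15\right) \left(7 + 92\right) = \left(-18\right) 99 = -1782$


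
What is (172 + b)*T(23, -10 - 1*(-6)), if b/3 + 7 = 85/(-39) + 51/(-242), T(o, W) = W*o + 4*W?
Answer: -24434298/1573 ≈ -15534.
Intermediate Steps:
T(o, W) = 4*W + W*o
b = -88625/3146 (b = -21 + 3*(85/(-39) + 51/(-242)) = -21 + 3*(85*(-1/39) + 51*(-1/242)) = -21 + 3*(-85/39 - 51/242) = -21 + 3*(-22559/9438) = -21 - 22559/3146 = -88625/3146 ≈ -28.171)
(172 + b)*T(23, -10 - 1*(-6)) = (172 - 88625/3146)*((-10 - 1*(-6))*(4 + 23)) = 452487*((-10 + 6)*27)/3146 = 452487*(-4*27)/3146 = (452487/3146)*(-108) = -24434298/1573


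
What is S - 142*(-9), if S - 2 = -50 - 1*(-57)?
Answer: 1287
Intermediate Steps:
S = 9 (S = 2 + (-50 - 1*(-57)) = 2 + (-50 + 57) = 2 + 7 = 9)
S - 142*(-9) = 9 - 142*(-9) = 9 + 1278 = 1287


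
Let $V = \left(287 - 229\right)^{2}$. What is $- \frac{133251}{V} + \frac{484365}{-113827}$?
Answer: $- \frac{342795213}{7814572} \approx -43.866$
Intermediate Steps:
$V = 3364$ ($V = 58^{2} = 3364$)
$- \frac{133251}{V} + \frac{484365}{-113827} = - \frac{133251}{3364} + \frac{484365}{-113827} = \left(-133251\right) \frac{1}{3364} + 484365 \left(- \frac{1}{113827}\right) = - \frac{133251}{3364} - \frac{9885}{2323} = - \frac{342795213}{7814572}$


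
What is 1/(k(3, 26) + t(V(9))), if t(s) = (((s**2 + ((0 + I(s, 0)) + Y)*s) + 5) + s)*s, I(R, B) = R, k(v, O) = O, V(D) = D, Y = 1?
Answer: 1/1691 ≈ 0.00059137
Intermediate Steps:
t(s) = s*(5 + s + s**2 + s*(1 + s)) (t(s) = (((s**2 + ((0 + s) + 1)*s) + 5) + s)*s = (((s**2 + (s + 1)*s) + 5) + s)*s = (((s**2 + (1 + s)*s) + 5) + s)*s = (((s**2 + s*(1 + s)) + 5) + s)*s = ((5 + s**2 + s*(1 + s)) + s)*s = (5 + s + s**2 + s*(1 + s))*s = s*(5 + s + s**2 + s*(1 + s)))
1/(k(3, 26) + t(V(9))) = 1/(26 + 9*(5 + 2*9 + 2*9**2)) = 1/(26 + 9*(5 + 18 + 2*81)) = 1/(26 + 9*(5 + 18 + 162)) = 1/(26 + 9*185) = 1/(26 + 1665) = 1/1691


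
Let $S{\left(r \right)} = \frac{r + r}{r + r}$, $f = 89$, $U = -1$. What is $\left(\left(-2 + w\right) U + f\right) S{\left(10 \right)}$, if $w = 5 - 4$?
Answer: $90$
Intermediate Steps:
$w = 1$ ($w = 5 - 4 = 1$)
$S{\left(r \right)} = 1$ ($S{\left(r \right)} = \frac{2 r}{2 r} = 2 r \frac{1}{2 r} = 1$)
$\left(\left(-2 + w\right) U + f\right) S{\left(10 \right)} = \left(\left(-2 + 1\right) \left(-1\right) + 89\right) 1 = \left(\left(-1\right) \left(-1\right) + 89\right) 1 = \left(1 + 89\right) 1 = 90 \cdot 1 = 90$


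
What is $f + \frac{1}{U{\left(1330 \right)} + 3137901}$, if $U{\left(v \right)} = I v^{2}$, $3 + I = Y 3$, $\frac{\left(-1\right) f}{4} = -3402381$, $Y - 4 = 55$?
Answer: $\frac{4231561677595525}{310926501} \approx 1.361 \cdot 10^{7}$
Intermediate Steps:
$Y = 59$ ($Y = 4 + 55 = 59$)
$f = 13609524$ ($f = \left(-4\right) \left(-3402381\right) = 13609524$)
$I = 174$ ($I = -3 + 59 \cdot 3 = -3 + 177 = 174$)
$U{\left(v \right)} = 174 v^{2}$
$f + \frac{1}{U{\left(1330 \right)} + 3137901} = 13609524 + \frac{1}{174 \cdot 1330^{2} + 3137901} = 13609524 + \frac{1}{174 \cdot 1768900 + 3137901} = 13609524 + \frac{1}{307788600 + 3137901} = 13609524 + \frac{1}{310926501} = \frac{4231561677595525}{310926501}$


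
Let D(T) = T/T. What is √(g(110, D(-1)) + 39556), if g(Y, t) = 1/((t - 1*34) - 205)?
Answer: √2240609826/238 ≈ 198.89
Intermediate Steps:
D(T) = 1
g(Y, t) = 1/(-239 + t) (g(Y, t) = 1/((t - 34) - 205) = 1/((-34 + t) - 205) = 1/(-239 + t))
√(g(110, D(-1)) + 39556) = √(1/(-239 + 1) + 39556) = √(1/(-238) + 39556) = √(-1/238 + 39556) = √(9414327/238) = √2240609826/238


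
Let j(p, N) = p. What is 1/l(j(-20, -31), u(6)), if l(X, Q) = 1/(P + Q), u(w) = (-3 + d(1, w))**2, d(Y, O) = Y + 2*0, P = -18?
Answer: -14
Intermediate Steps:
d(Y, O) = Y (d(Y, O) = Y + 0 = Y)
u(w) = 4 (u(w) = (-3 + 1)**2 = (-2)**2 = 4)
l(X, Q) = 1/(-18 + Q)
1/l(j(-20, -31), u(6)) = 1/(1/(-18 + 4)) = 1/(1/(-14)) = 1/(-1/14) = -14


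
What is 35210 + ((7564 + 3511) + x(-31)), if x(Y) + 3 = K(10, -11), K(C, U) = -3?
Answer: 46279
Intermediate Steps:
x(Y) = -6 (x(Y) = -3 - 3 = -6)
35210 + ((7564 + 3511) + x(-31)) = 35210 + ((7564 + 3511) - 6) = 35210 + (11075 - 6) = 35210 + 11069 = 46279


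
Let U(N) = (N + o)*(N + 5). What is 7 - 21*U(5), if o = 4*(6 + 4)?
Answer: -9443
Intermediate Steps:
o = 40 (o = 4*10 = 40)
U(N) = (5 + N)*(40 + N) (U(N) = (N + 40)*(N + 5) = (40 + N)*(5 + N) = (5 + N)*(40 + N))
7 - 21*U(5) = 7 - 21*(200 + 5**2 + 45*5) = 7 - 21*(200 + 25 + 225) = 7 - 21*450 = 7 - 9450 = -9443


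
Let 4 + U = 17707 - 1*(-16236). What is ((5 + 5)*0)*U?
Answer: 0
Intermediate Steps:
U = 33939 (U = -4 + (17707 - 1*(-16236)) = -4 + (17707 + 16236) = -4 + 33943 = 33939)
((5 + 5)*0)*U = ((5 + 5)*0)*33939 = (10*0)*33939 = 0*33939 = 0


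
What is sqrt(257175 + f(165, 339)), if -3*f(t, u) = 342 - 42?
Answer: 5*sqrt(10283) ≈ 507.03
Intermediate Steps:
f(t, u) = -100 (f(t, u) = -(342 - 42)/3 = -1/3*300 = -100)
sqrt(257175 + f(165, 339)) = sqrt(257175 - 100) = sqrt(257075) = 5*sqrt(10283)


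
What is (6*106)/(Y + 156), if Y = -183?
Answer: -212/9 ≈ -23.556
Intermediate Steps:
(6*106)/(Y + 156) = (6*106)/(-183 + 156) = 636/(-27) = 636*(-1/27) = -212/9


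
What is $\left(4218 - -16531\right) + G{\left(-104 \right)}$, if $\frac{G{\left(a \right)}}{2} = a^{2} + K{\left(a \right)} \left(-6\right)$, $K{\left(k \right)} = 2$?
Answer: $42357$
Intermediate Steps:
$G{\left(a \right)} = -24 + 2 a^{2}$ ($G{\left(a \right)} = 2 \left(a^{2} + 2 \left(-6\right)\right) = 2 \left(a^{2} - 12\right) = 2 \left(-12 + a^{2}\right) = -24 + 2 a^{2}$)
$\left(4218 - -16531\right) + G{\left(-104 \right)} = \left(4218 - -16531\right) - \left(24 - 2 \left(-104\right)^{2}\right) = \left(4218 + 16531\right) + \left(-24 + 2 \cdot 10816\right) = 20749 + \left(-24 + 21632\right) = 20749 + 21608 = 42357$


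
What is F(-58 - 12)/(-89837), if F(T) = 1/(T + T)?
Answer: 1/12577180 ≈ 7.9509e-8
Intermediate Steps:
F(T) = 1/(2*T)
F(-58 - 12)/(-89837) = (1/(2*(-58 - 12)))/(-89837) = ((½)/(-70))*(-1/89837) = ((½)*(-1/70))*(-1/89837) = -1/140*(-1/89837) = 1/12577180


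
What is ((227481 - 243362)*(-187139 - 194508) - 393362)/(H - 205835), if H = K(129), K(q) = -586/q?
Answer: -781810001205/26553301 ≈ -29443.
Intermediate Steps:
H = -586/129 ≈ -4.5426
((227481 - 243362)*(-187139 - 194508) - 393362)/(H - 205835) = ((227481 - 243362)*(-187139 - 194508) - 393362)/(-586/129 - 205835) = (-15881*(-381647) - 393362)/(-26553301/129) = (6060936007 - 393362)*(-129/26553301) = 6060542645*(-129/26553301) = -781810001205/26553301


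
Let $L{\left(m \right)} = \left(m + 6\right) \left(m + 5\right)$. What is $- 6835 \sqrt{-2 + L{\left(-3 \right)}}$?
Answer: $-13670$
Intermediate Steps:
$L{\left(m \right)} = \left(5 + m\right) \left(6 + m\right)$ ($L{\left(m \right)} = \left(6 + m\right) \left(5 + m\right) = \left(5 + m\right) \left(6 + m\right)$)
$- 6835 \sqrt{-2 + L{\left(-3 \right)}} = - 6835 \sqrt{-2 + \left(30 + \left(-3\right)^{2} + 11 \left(-3\right)\right)} = - 6835 \sqrt{-2 + \left(30 + 9 - 33\right)} = - 6835 \sqrt{-2 + 6} = - 6835 \sqrt{4} = \left(-6835\right) 2 = -13670$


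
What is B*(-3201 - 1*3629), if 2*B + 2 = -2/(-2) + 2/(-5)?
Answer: 4781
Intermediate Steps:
B = -7/10 (B = -1 + (-2/(-2) + 2/(-5))/2 = -1 + (-2*(-½) + 2*(-⅕))/2 = -1 + (1 - ⅖)/2 = -1 + (½)*(⅗) = -1 + 3/10 = -7/10 ≈ -0.70000)
B*(-3201 - 1*3629) = -7*(-3201 - 1*3629)/10 = -7*(-3201 - 3629)/10 = -7/10*(-6830) = 4781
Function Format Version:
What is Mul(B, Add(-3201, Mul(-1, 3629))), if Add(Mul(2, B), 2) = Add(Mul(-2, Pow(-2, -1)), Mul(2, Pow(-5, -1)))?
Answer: 4781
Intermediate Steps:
B = Rational(-7, 10) (B = Add(-1, Mul(Rational(1, 2), Add(Mul(-2, Pow(-2, -1)), Mul(2, Pow(-5, -1))))) = Add(-1, Mul(Rational(1, 2), Add(Mul(-2, Rational(-1, 2)), Mul(2, Rational(-1, 5))))) = Add(-1, Mul(Rational(1, 2), Add(1, Rational(-2, 5)))) = Add(-1, Mul(Rational(1, 2), Rational(3, 5))) = Add(-1, Rational(3, 10)) = Rational(-7, 10) ≈ -0.70000)
Mul(B, Add(-3201, Mul(-1, 3629))) = Mul(Rational(-7, 10), Add(-3201, Mul(-1, 3629))) = Mul(Rational(-7, 10), Add(-3201, -3629)) = Mul(Rational(-7, 10), -6830) = 4781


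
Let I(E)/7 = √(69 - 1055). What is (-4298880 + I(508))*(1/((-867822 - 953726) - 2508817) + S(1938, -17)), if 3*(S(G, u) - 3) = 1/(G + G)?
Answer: -3607829580350752/279741579 + 352484466593*I*√986/16784494740 ≈ -1.2897e+7 + 659.43*I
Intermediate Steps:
I(E) = 7*I*√986 (I(E) = 7*√(69 - 1055) = 7*√(-986) = 7*(I*√986) = 7*I*√986)
S(G, u) = 3 + 1/(6*G) (S(G, u) = 3 + 1/(3*(G + G)) = 3 + 1/(3*((2*G))) = 3 + (1/(2*G))/3 = 3 + 1/(6*G))
(-4298880 + I(508))*(1/((-867822 - 953726) - 2508817) + S(1938, -17)) = (-4298880 + 7*I*√986)*(1/((-867822 - 953726) - 2508817) + (3 + (⅙)/1938)) = (-4298880 + 7*I*√986)*(1/(-1821548 - 2508817) + (3 + (⅙)*(1/1938))) = (-4298880 + 7*I*√986)*(1/(-4330365) + (3 + 1/11628)) = (-4298880 + 7*I*√986)*(-1/4330365 + 34885/11628) = (-4298880 + 7*I*√986)*(50354923799/16784494740) = -3607829580350752/279741579 + 352484466593*I*√986/16784494740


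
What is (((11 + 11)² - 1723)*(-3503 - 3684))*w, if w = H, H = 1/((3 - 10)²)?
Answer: 1272099/7 ≈ 1.8173e+5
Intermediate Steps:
H = 1/49 (H = 1/((-7)²) = 1/49 ≈ 0.020408)
w = 1/49 ≈ 0.020408
(((11 + 11)² - 1723)*(-3503 - 3684))*w = (((11 + 11)² - 1723)*(-3503 - 3684))*(1/49) = ((22² - 1723)*(-7187))*(1/49) = ((484 - 1723)*(-7187))*(1/49) = -1239*(-7187)*(1/49) = 8904693*(1/49) = 1272099/7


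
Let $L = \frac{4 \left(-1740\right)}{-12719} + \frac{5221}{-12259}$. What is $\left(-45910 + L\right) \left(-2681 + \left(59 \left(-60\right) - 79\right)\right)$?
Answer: $\frac{280110140192700}{968461} \approx 2.8923 \cdot 10^{8}$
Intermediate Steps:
$L = \frac{822467}{6779227}$ ($L = \left(-6960\right) \left(- \frac{1}{12719}\right) + 5221 \left(- \frac{1}{12259}\right) = \frac{6960}{12719} - \frac{227}{533} = \frac{822467}{6779227} \approx 0.12132$)
$\left(-45910 + L\right) \left(-2681 + \left(59 \left(-60\right) - 79\right)\right) = \left(-45910 + \frac{822467}{6779227}\right) \left(-2681 + \left(59 \left(-60\right) - 79\right)\right) = - \frac{311233489103 \left(-2681 - 3619\right)}{6779227} = \left(- \frac{311233489103}{6779227}\right) \left(-6300\right) = \frac{280110140192700}{968461}$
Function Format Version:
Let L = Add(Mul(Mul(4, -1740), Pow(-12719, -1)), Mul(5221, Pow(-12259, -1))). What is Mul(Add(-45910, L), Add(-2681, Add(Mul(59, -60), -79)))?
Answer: Rational(280110140192700, 968461) ≈ 2.8923e+8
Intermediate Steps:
L = Rational(822467, 6779227) (L = Add(Mul(-6960, Rational(-1, 12719)), Mul(5221, Rational(-1, 12259))) = Add(Rational(6960, 12719), Rational(-227, 533)) = Rational(822467, 6779227) ≈ 0.12132)
Mul(Add(-45910, L), Add(-2681, Add(Mul(59, -60), -79))) = Mul(Add(-45910, Rational(822467, 6779227)), Add(-2681, Add(Mul(59, -60), -79))) = Mul(Rational(-311233489103, 6779227), Add(-2681, Add(-3540, -79))) = Mul(Rational(-311233489103, 6779227), Add(-2681, -3619)) = Mul(Rational(-311233489103, 6779227), -6300) = Rational(280110140192700, 968461)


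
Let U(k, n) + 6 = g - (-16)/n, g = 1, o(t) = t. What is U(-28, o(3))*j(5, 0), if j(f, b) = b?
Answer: 0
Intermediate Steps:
U(k, n) = -5 + 16/n (U(k, n) = -6 + (1 - (-16)/n) = -6 + (1 + 16/n) = -5 + 16/n)
U(-28, o(3))*j(5, 0) = (-5 + 16/3)*0 = (1/3)*0 = 0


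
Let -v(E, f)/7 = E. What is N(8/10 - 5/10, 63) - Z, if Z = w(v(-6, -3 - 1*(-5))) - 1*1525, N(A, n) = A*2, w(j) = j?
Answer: 7418/5 ≈ 1483.6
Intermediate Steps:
v(E, f) = -7*E
N(A, n) = 2*A
Z = -1483 (Z = -7*(-6) - 1*1525 = 42 - 1525 = -1483)
N(8/10 - 5/10, 63) - Z = 2*(8/10 - 5/10) - 1*(-1483) = 2*(8*(1/10) - 5*1/10) + 1483 = 2*(4/5 - 1/2) + 1483 = 2*(3/10) + 1483 = 3/5 + 1483 = 7418/5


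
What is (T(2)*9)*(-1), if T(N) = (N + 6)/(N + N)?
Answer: -18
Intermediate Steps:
T(N) = (6 + N)/(2*N) (T(N) = (6 + N)/((2*N)) = (6 + N)*(1/(2*N)) = (6 + N)/(2*N))
(T(2)*9)*(-1) = (((½)*(6 + 2)/2)*9)*(-1) = (((½)*(½)*8)*9)*(-1) = (2*9)*(-1) = 18*(-1) = -18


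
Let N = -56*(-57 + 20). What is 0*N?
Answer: 0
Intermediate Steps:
N = 2072 (N = -56*(-37) = 2072)
0*N = 0*2072 = 0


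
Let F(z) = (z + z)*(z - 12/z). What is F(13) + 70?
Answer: 384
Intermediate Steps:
F(z) = 2*z*(z - 12/z) (F(z) = (2*z)*(z - 12/z) = 2*z*(z - 12/z))
F(13) + 70 = (-24 + 2*13²) + 70 = (-24 + 2*169) + 70 = (-24 + 338) + 70 = 314 + 70 = 384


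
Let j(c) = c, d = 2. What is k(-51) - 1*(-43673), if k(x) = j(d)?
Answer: 43675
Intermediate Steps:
k(x) = 2
k(-51) - 1*(-43673) = 2 - 1*(-43673) = 2 + 43673 = 43675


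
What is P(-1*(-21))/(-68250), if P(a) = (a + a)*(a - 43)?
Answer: 22/1625 ≈ 0.013538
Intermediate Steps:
P(a) = 2*a*(-43 + a) (P(a) = (2*a)*(-43 + a) = 2*a*(-43 + a))
P(-1*(-21))/(-68250) = (2*(-1*(-21))*(-43 - 1*(-21)))/(-68250) = (2*21*(-43 + 21))*(-1/68250) = (2*21*(-22))*(-1/68250) = -924*(-1/68250) = 22/1625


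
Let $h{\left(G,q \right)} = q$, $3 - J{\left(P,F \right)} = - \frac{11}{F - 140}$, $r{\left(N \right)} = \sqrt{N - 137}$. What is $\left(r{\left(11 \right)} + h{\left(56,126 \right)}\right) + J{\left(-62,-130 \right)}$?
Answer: $\frac{34819}{270} + 3 i \sqrt{14} \approx 128.96 + 11.225 i$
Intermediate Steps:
$r{\left(N \right)} = \sqrt{-137 + N}$
$J{\left(P,F \right)} = 3 + \frac{11}{-140 + F}$ ($J{\left(P,F \right)} = 3 - - \frac{11}{F - 140} = 3 - - \frac{11}{-140 + F} = 3 + \frac{11}{-140 + F}$)
$\left(r{\left(11 \right)} + h{\left(56,126 \right)}\right) + J{\left(-62,-130 \right)} = \left(\sqrt{-137 + 11} + 126\right) + \frac{-409 + 3 \left(-130\right)}{-140 - 130} = \left(\sqrt{-126} + 126\right) + \frac{-409 - 390}{-270} = \left(3 i \sqrt{14} + 126\right) - - \frac{799}{270} = \left(126 + 3 i \sqrt{14}\right) + \frac{799}{270} = \frac{34819}{270} + 3 i \sqrt{14}$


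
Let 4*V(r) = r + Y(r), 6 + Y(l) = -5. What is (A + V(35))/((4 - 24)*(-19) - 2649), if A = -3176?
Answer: 3170/2269 ≈ 1.3971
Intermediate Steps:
Y(l) = -11 (Y(l) = -6 - 5 = -11)
V(r) = -11/4 + r/4 (V(r) = (r - 11)/4 = (-11 + r)/4 = -11/4 + r/4)
(A + V(35))/((4 - 24)*(-19) - 2649) = (-3176 + (-11/4 + (¼)*35))/((4 - 24)*(-19) - 2649) = (-3176 + (-11/4 + 35/4))/(-20*(-19) - 2649) = (-3176 + 6)/(380 - 2649) = -3170/(-2269) = -3170*(-1/2269) = 3170/2269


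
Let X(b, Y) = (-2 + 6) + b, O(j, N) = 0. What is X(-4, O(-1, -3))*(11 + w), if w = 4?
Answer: 0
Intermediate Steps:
X(b, Y) = 4 + b
X(-4, O(-1, -3))*(11 + w) = (4 - 4)*(11 + 4) = 0*15 = 0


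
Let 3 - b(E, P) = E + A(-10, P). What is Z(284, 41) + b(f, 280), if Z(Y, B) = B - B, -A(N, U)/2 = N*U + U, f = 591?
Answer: -5628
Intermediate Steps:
A(N, U) = -2*U - 2*N*U (A(N, U) = -2*(N*U + U) = -2*(U + N*U) = -2*U - 2*N*U)
Z(Y, B) = 0
b(E, P) = 3 - E - 18*P (b(E, P) = 3 - (E - 2*P*(1 - 10)) = 3 - (E - 2*P*(-9)) = 3 - (E + 18*P) = 3 + (-E - 18*P) = 3 - E - 18*P)
Z(284, 41) + b(f, 280) = 0 + (3 - 1*591 - 18*280) = 0 + (3 - 591 - 5040) = 0 - 5628 = -5628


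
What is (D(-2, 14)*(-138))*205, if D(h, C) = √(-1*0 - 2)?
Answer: -28290*I*√2 ≈ -40008.0*I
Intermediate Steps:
D(h, C) = I*√2 (D(h, C) = √(0 - 2) = √(-2) = I*√2)
(D(-2, 14)*(-138))*205 = ((I*√2)*(-138))*205 = -138*I*√2*205 = -28290*I*√2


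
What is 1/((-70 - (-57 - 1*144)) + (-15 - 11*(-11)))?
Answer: 1/237 ≈ 0.0042194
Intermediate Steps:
1/((-70 - (-57 - 1*144)) + (-15 - 11*(-11))) = 1/((-70 - (-57 - 144)) + (-15 + 121)) = 1/((-70 - 1*(-201)) + 106) = 1/((-70 + 201) + 106) = 1/(131 + 106) = 1/237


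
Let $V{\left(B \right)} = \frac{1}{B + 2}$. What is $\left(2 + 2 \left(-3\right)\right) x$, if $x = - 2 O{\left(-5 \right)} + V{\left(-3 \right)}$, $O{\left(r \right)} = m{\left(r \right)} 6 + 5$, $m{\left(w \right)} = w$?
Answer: $-196$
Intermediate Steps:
$V{\left(B \right)} = \frac{1}{2 + B}$
$O{\left(r \right)} = 5 + 6 r$ ($O{\left(r \right)} = r 6 + 5 = 6 r + 5 = 5 + 6 r$)
$x = 49$ ($x = - 2 \left(5 + 6 \left(-5\right)\right) + \frac{1}{2 - 3} = - 2 \left(5 - 30\right) + \frac{1}{-1} = \left(-2\right) \left(-25\right) - 1 = 50 - 1 = 49$)
$\left(2 + 2 \left(-3\right)\right) x = \left(2 + 2 \left(-3\right)\right) 49 = \left(2 - 6\right) 49 = \left(-4\right) 49 = -196$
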